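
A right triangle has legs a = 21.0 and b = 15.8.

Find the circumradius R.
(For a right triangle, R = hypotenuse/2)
Hypotenuse c = √(a² + b²) = √(441 + 249.64) = √690.64 ≈ 26.28
R = c/2 ≈ 26.28/2 ≈ 13.14

R = 13.14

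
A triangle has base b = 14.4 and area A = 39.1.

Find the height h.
A = ½·b·h  ⇒  h = 2A/b = 2·39.1/14.4 = 78.2/14.4 ≈ 5.43056

h = 5.431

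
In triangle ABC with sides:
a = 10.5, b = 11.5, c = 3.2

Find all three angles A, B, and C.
Law of cosines for each angle (a² = 110.25, b² = 132.25, c² = 10.24):
cos(A) = (b² + c² − a²)/(2bc) = (132.25 + 10.24 − 110.25)/(2·11.5·3.2) = 32.24/73.6 ≈ 0.438043  ⇒  A ≈ 64.0209°
cos(B) = (a² + c² − b²)/(2ac) = (110.25 + 10.24 − 132.25)/(2·10.5·3.2) = -11.76/67.2 ≈ -0.175  ⇒  B ≈ 100.079°
cos(C) = (a² + b² − c²)/(2ab) = (110.25 + 132.25 − 10.24)/(2·10.5·11.5) = 232.26/241.5 ≈ 0.961739  ⇒  C ≈ 15.9005°
Check: A + B + C ≈ 180°

A = 64.02°, B = 100.1°, C = 15.9°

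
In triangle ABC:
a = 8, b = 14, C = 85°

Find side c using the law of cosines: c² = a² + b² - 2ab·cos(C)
c² = 8² + 14² − 2·8·14·cos(85°)
cos(85°) ≈ 0.0871557
c² ≈ 64 + 196 − 224·(0.0871557) ≈ 260 − 19.5229 ≈ 240.477
c ≈ √240.477 ≈ 15.5073

c = 15.51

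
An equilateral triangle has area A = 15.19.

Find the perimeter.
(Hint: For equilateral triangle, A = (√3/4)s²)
A = (√3/4)s²  ⇒  s² = 4A/√3 = 4·15.19/√3 = 60.76/1.73205 ≈ 35.0798
s ≈ √35.0798 ≈ 5.92282
Perimeter = 3s ≈ 3·5.92282 ≈ 17.7685

Perimeter = 17.77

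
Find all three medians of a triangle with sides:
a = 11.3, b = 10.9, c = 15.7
Median formula: m_a = ½√(2b² + 2c² − a²) (and cyclically). a² = 127.69, b² = 118.81, c² = 246.49.
m_a = ½√(2·118.81 + 2·246.49 − 127.69) = ½√602.91 ≈ ½·24.5542 ≈ 12.2771
m_b = ½√(2·127.69 + 2·246.49 − 118.81) = ½√629.55 ≈ ½·25.0908 ≈ 12.5454
m_c = ½√(2·127.69 + 2·118.81 − 246.49) = ½√246.51 ≈ ½·15.7006 ≈ 7.85032

m_a = 12.28, m_b = 12.55, m_c = 7.85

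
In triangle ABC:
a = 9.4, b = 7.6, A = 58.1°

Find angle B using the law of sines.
a/sin(A) = b/sin(B)  ⇒  sin(B) = b·sin(A)/a = 7.6·sin(58.1°)/9.4
sin(58.1°) ≈ 0.848972
sin(B) ≈ 7.6·0.848972/9.4 ≈ 6.45218/9.4 ≈ 0.686403
B = arcsin(0.686403) ≈ 43.346°
(Since b ≤ a we need B ≤ A, so the obtuse alternative 180° − 43.346° ≈ 136.654° is rejected.)

B = 43.35°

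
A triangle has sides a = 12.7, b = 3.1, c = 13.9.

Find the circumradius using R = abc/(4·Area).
First find the area with Heron's formula.
s = (12.7 + 3.1 + 13.9)/2 = 14.85
Area = √(s(s−a)(s−b)(s−c)) = √(14.85·2.15·11.75·0.95) ≈ √356.391 ≈ 18.8783
abc = 12.7·3.1·13.9 = 547.243
R = abc/(4·Area) ≈ 547.243/(4·18.8783) = 547.243/75.5133 ≈ 7.24698

R = 7.247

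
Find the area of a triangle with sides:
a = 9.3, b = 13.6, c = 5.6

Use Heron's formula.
s = (9.3 + 13.6 + 5.6)/2 = 28.5/2 = 14.25
s − a = 4.95, s − b = 0.65, s − c = 8.65
s(s−a)(s−b)(s−c) = 14.25·4.95·0.65·8.65 ≈ 396.597
Area = √396.597 ≈ 19.9147

Area = 19.91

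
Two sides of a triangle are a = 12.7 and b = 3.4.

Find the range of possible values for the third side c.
Triangle inequality: |a − b| < c < a + b
|a − b| = |12.7 − 3.4| = 9.3
a + b = 12.7 + 3.4 = 16.1

9.3 < c < 16.1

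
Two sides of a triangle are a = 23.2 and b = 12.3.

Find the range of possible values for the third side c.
Triangle inequality: |a − b| < c < a + b
|a − b| = |23.2 − 12.3| = 10.9
a + b = 23.2 + 12.3 = 35.5

10.9 < c < 35.5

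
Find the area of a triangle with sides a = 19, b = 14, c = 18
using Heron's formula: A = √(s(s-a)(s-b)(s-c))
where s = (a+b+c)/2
s = (19 + 14 + 18)/2 = 51/2 = 25.5
s − a = 6.5, s − b = 11.5, s − c = 7.5
s(s−a)(s−b)(s−c) = 25.5·6.5·11.5·7.5 = 14295.9375
Area = √14295.9375 ≈ 119.566

s = 25.5, Area = 119.6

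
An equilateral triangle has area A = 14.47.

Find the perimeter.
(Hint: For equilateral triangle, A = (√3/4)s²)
A = (√3/4)s²  ⇒  s² = 4A/√3 = 4·14.47/√3 = 57.88/1.73205 ≈ 33.417
s ≈ √33.417 ≈ 5.78075
Perimeter = 3s ≈ 3·5.78075 ≈ 17.3422

Perimeter = 17.34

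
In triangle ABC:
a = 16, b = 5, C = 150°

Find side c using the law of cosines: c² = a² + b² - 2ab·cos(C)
c² = 16² + 5² − 2·16·5·cos(150°)
cos(150°) ≈ -0.866025
c² ≈ 256 + 25 − 160·(-0.866025) ≈ 281 + 138.564 ≈ 419.564
c ≈ √419.564 ≈ 20.4833

c = 20.48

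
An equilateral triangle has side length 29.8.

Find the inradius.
r = Area/s with s the semi-perimeter.
Area = (√3/4)·29.8² = (√3/4)·888.04 ≈ 0.433013·888.04 ≈ 384.533
s = 3·29.8/2 = 44.7
r ≈ 384.533/44.7 ≈ 8.60252
(Equivalently r = side/(2√3) = 29.8/3.4641 ≈ 8.60252.)

r = 8.603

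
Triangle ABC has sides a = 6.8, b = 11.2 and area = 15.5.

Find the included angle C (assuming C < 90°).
Area = ½·a·b·sin(C)  ⇒  sin(C) = 2·Area/(a·b) = 2·15.5/(6.8·11.2) = 31/76.16 ≈ 0.407038
C = arcsin(0.407038) ≈ 24.0189° (taking the acute solution since C < 90°)

C = 24.02°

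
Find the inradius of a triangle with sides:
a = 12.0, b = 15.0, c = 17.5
r = Area/s where s is the semi-perimeter.
s = (12.0 + 15.0 + 17.5)/2 = 44.5/2 = 22.25
Area = √(s(s−a)(s−b)(s−c)) = √(22.25·10.25·7.25·4.75) ≈ √7853.9 ≈ 88.6222
r ≈ 88.6222/22.25 ≈ 3.98302

r = 3.983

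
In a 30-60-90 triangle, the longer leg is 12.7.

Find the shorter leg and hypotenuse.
In a 30-60-90 triangle the sides are in ratio 1 : √3 : 2, so short leg = long leg/√3 and hypotenuse = 2·(short leg).
Short leg = 12.7/√3 ≈ 12.7/1.73205 ≈ 7.33235
Hypotenuse = 2·7.33235 ≈ 14.6647

Short leg = 7.332, Hypotenuse = 14.66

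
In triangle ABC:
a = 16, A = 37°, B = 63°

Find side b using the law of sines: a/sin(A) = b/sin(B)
a/sin(A) = b/sin(B)  ⇒  b = a·sin(B)/sin(A) = 16·sin(63°)/sin(37°)
sin(63°) ≈ 0.891007, sin(37°) ≈ 0.601815
b ≈ 16·0.891007/0.601815 ≈ 14.2561/0.601815 ≈ 23.6885

b = 23.69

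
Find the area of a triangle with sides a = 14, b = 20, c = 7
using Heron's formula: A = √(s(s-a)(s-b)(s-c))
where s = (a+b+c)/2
s = (14 + 20 + 7)/2 = 41/2 = 20.5
s − a = 6.5, s − b = 0.5, s − c = 13.5
s(s−a)(s−b)(s−c) = 20.5·6.5·0.5·13.5 = 899.4375
Area = √899.4375 ≈ 29.9906

s = 20.5, Area = 29.99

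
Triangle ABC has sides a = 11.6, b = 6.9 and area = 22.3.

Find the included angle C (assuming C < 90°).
Area = ½·a·b·sin(C)  ⇒  sin(C) = 2·Area/(a·b) = 2·22.3/(11.6·6.9) = 44.6/80.04 ≈ 0.557221
C = arcsin(0.557221) ≈ 33.8639° (taking the acute solution since C < 90°)

C = 33.86°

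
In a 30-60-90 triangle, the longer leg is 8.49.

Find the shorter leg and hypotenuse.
In a 30-60-90 triangle the sides are in ratio 1 : √3 : 2, so short leg = long leg/√3 and hypotenuse = 2·(short leg).
Short leg = 8.49/√3 ≈ 8.49/1.73205 ≈ 4.9017
Hypotenuse = 2·4.9017 ≈ 9.80341

Short leg = 4.902, Hypotenuse = 9.803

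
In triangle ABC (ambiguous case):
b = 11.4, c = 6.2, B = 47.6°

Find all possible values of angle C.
b/sin(B) = c/sin(C)  ⇒  sin(C) = c·sin(B)/b = 6.2·sin(47.6°)/11.4
sin(47.6°) ≈ 0.738455
sin(C) ≈ 6.2·0.738455/11.4 ≈ 4.57842/11.4 ≈ 0.401616
Candidate 1: C₁ = arcsin(0.401616) ≈ 23.6792°  →  A = 180° − 47.6° − 23.6792° ≈ 108.721° > 0, valid
Candidate 2: C₂ = 180° − C₁ ≈ 156.321°  →  A = 180° − 47.6° − 156.321° ≈ -23.9208° ≤ 0, not a valid triangle

C = 23.68° (one solution)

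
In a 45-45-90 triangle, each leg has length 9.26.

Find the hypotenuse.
In a 45-45-90 triangle the sides are in ratio 1 : 1 : √2, so hypotenuse = leg·√2.
Hypotenuse = 9.26·√2 ≈ 9.26·1.41421 ≈ 13.0956

Hypotenuse = 9.26√2 = 13.1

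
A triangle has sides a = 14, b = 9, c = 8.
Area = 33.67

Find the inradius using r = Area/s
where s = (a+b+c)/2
s = (14 + 9 + 8)/2 = 31/2 = 15.5
r = Area/s = 33.67/15.5 ≈ 2.17226

r = 2.172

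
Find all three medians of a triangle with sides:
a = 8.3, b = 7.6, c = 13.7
Median formula: m_a = ½√(2b² + 2c² − a²) (and cyclically). a² = 68.89, b² = 57.76, c² = 187.69.
m_a = ½√(2·57.76 + 2·187.69 − 68.89) = ½√422.01 ≈ ½·20.5429 ≈ 10.2714
m_b = ½√(2·68.89 + 2·187.69 − 57.76) = ½√455.4 ≈ ½·21.3401 ≈ 10.6701
m_c = ½√(2·68.89 + 2·57.76 − 187.69) = ½√65.61 ≈ ½·8.1 ≈ 4.05

m_a = 10.27, m_b = 10.67, m_c = 4.05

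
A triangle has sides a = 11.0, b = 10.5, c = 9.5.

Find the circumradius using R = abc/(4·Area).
First find the area with Heron's formula.
s = (11.0 + 10.5 + 9.5)/2 = 15.5
Area = √(s(s−a)(s−b)(s−c)) = √(15.5·4.5·5·6) ≈ √2092.5 ≈ 45.7439
abc = 11.0·10.5·9.5 = 1097.25
R = abc/(4·Area) ≈ 1097.25/(4·45.7439) = 1097.25/182.975 ≈ 5.99671

R = 5.997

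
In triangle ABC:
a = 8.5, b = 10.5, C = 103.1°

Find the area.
Two sides and the included angle (SAS): A = ½·a·b·sin(C) = ½·8.5·10.5·sin(103.1°)
sin(103.1°) ≈ 0.973976
A ≈ ½·89.25·0.973976 = 44.625·0.973976 ≈ 43.4637

Area = 43.46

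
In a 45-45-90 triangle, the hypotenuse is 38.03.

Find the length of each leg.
In a 45-45-90 triangle hypotenuse = leg·√2, so leg = hypotenuse/√2.
Leg = 38.03/√2 ≈ 38.03/1.41421 ≈ 26.8913

Each leg = 26.89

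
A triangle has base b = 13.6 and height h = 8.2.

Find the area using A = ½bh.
A = ½·b·h = ½·13.6·8.2 = ½·111.52 = 55.76

Area = 55.76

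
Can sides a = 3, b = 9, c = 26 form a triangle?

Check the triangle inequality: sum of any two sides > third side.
a + b vs c: 3 + 9 = 12 ≤ 26  ✗
a + c vs b: 3 + 26 = 29 > 9  ✓
b + c vs a: 9 + 26 = 35 > 3  ✓

No: 3 + 9 = 12 is not > 26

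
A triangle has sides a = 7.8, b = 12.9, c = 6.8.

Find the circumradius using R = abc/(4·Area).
First find the area with Heron's formula.
s = (7.8 + 12.9 + 6.8)/2 = 13.75
Area = √(s(s−a)(s−b)(s−c)) = √(13.75·5.95·0.85·6.95) ≈ √483.307 ≈ 21.9843
abc = 7.8·12.9·6.8 = 684.216
R = abc/(4·Area) ≈ 684.216/(4·21.9843) = 684.216/87.937 ≈ 7.78075

R = 7.781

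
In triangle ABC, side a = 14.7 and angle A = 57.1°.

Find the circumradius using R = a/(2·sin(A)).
R = a/(2·sin(A)) = 14.7/(2·sin(57.1°))
sin(57.1°) ≈ 0.83962
R ≈ 14.7/(2·0.83962) = 14.7/1.67924 ≈ 8.75396

R = 8.754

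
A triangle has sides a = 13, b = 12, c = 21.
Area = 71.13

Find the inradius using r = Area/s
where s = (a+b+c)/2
s = (13 + 12 + 21)/2 = 46/2 = 23
r = Area/s = 71.13/23 ≈ 3.09261

r = 3.093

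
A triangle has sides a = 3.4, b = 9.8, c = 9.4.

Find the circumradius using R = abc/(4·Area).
First find the area with Heron's formula.
s = (3.4 + 9.8 + 9.4)/2 = 11.3
Area = √(s(s−a)(s−b)(s−c)) = √(11.3·7.9·1.5·1.9) ≈ √254.419 ≈ 15.9505
abc = 3.4·9.8·9.4 = 313.208
R = abc/(4·Area) ≈ 313.208/(4·15.9505) = 313.208/63.8021 ≈ 4.90905

R = 4.909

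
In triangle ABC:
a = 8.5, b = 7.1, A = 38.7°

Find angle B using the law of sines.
a/sin(A) = b/sin(B)  ⇒  sin(B) = b·sin(A)/a = 7.1·sin(38.7°)/8.5
sin(38.7°) ≈ 0.625243
sin(B) ≈ 7.1·0.625243/8.5 ≈ 4.43922/8.5 ≈ 0.522262
B = arcsin(0.522262) ≈ 31.4841°
(Since b ≤ a we need B ≤ A, so the obtuse alternative 180° − 31.4841° ≈ 148.516° is rejected.)

B = 31.48°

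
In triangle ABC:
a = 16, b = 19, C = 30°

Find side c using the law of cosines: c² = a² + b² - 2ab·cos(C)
c² = 16² + 19² − 2·16·19·cos(30°)
cos(30°) ≈ 0.866025
c² ≈ 256 + 361 − 608·(0.866025) ≈ 617 − 526.543 ≈ 90.4566
c ≈ √90.4566 ≈ 9.51087

c = 9.511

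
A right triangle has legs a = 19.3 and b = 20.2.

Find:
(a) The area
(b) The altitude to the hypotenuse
(a) The legs are perpendicular, so Area = ½·a·b = ½·19.3·20.2 = ½·389.86 = 194.93
(b) Hypotenuse c = √(a² + b²) = √(372.49 + 408.04) = √780.53 ≈ 27.938
    Area = ½·c·h_c  ⇒  h_c = 2·Area/c = 389.86/27.938 ≈ 13.9545

Area = 194.93, h_c = 13.95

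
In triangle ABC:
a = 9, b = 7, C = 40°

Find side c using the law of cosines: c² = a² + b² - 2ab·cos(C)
c² = 9² + 7² − 2·9·7·cos(40°)
cos(40°) ≈ 0.766044
c² ≈ 81 + 49 − 126·(0.766044) ≈ 130 − 96.5216 ≈ 33.4784
c ≈ √33.4784 ≈ 5.78605

c = 5.786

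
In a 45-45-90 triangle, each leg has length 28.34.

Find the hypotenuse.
In a 45-45-90 triangle the sides are in ratio 1 : 1 : √2, so hypotenuse = leg·√2.
Hypotenuse = 28.34·√2 ≈ 28.34·1.41421 ≈ 40.0788

Hypotenuse = 28.34√2 = 40.08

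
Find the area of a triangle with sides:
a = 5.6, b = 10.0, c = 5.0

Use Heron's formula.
s = (5.6 + 10.0 + 5.0)/2 = 20.6/2 = 10.3
s − a = 4.7, s − b = 0.3, s − c = 5.3
s(s−a)(s−b)(s−c) = 10.3·4.7·0.3·5.3 ≈ 76.9719
Area = √76.9719 ≈ 8.77336

Area = 8.773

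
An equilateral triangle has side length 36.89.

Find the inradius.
r = Area/s with s the semi-perimeter.
Area = (√3/4)·36.89² = (√3/4)·1360.8721 ≈ 0.433013·1360.8721 ≈ 589.275
s = 3·36.89/2 = 55.335
r ≈ 589.275/55.335 ≈ 10.6492
(Equivalently r = side/(2√3) = 36.89/3.4641 ≈ 10.6492.)

r = 10.65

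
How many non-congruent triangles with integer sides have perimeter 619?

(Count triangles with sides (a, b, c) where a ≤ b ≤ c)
Let a ≤ b ≤ c with a + b + c = 619. The only binding inequality is a + b > c, i.e. 619 − c > c, so c < 619/2; and c ≥ 619/3 since c is the largest side.
So 207 ≤ c ≤ 309. For each c, b runs from ⌈(619 − c)/2⌉ up to c (then a = 619 − b − c satisfies 1 ≤ a ≤ b automatically), giving c − ⌈(619 − c)/2⌉ + 1 choices.
Summing over c: 2 + 3 + 5 + 6 + … + 153 + 155  (103 terms, c = 207, …, 309) = 8060
Check (closed form: nearest integer to p²/48 for even p, (p+3)²/48 for odd p): (619+3)²/48 = 622²/48 = 386884/48 ≈ 8060.08 → 8060

8060 triangles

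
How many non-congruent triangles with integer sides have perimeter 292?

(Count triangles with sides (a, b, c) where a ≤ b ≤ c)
Let a ≤ b ≤ c with a + b + c = 292. The only binding inequality is a + b > c, i.e. 292 − c > c, so c < 292/2; and c ≥ 292/3 since c is the largest side.
So 98 ≤ c ≤ 145. For each c, b runs from ⌈(292 − c)/2⌉ up to c (then a = 292 − b − c satisfies 1 ≤ a ≤ b automatically), giving c − ⌈(292 − c)/2⌉ + 1 choices.
Summing over c: 2 + 3 + 5 + 6 + … + 71 + 72  (48 terms, c = 98, …, 145) = 1776
Check (closed form: nearest integer to p²/48 for even p, (p+3)²/48 for odd p): 292²/48 = 85264/48 ≈ 1776.33 → 1776

1776 triangles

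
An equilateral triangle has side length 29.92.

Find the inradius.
r = Area/s with s the semi-perimeter.
Area = (√3/4)·29.92² = (√3/4)·895.2064 ≈ 0.433013·895.2064 ≈ 387.636
s = 3·29.92/2 = 44.88
r ≈ 387.636/44.88 ≈ 8.63716
(Equivalently r = side/(2√3) = 29.92/3.4641 ≈ 8.63716.)

r = 8.637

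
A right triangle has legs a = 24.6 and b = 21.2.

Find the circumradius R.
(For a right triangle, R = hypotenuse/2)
Hypotenuse c = √(a² + b²) = √(605.16 + 449.44) = √1054.6 ≈ 32.4746
R = c/2 ≈ 32.4746/2 ≈ 16.2373

R = 16.24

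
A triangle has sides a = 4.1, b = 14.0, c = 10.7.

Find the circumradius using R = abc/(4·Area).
First find the area with Heron's formula.
s = (4.1 + 14.0 + 10.7)/2 = 14.4
Area = √(s(s−a)(s−b)(s−c)) = √(14.4·10.3·0.4·3.7) ≈ √219.514 ≈ 14.816
abc = 4.1·14.0·10.7 = 614.18
R = abc/(4·Area) ≈ 614.18/(4·14.816) = 614.18/59.264 ≈ 10.3635

R = 10.36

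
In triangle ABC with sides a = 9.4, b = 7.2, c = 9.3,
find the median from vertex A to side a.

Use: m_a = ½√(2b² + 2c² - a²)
m_a = ½√(2·7.2² + 2·9.3² − 9.4²) = ½√(2·51.84 + 2·86.49 − 88.36) = ½√(103.68 + 172.98 − 88.36) = ½√188.3
√188.3 ≈ 13.7222, so m_a ≈ 6.86112

m_a = 6.861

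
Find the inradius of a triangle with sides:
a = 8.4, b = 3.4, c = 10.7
r = Area/s where s is the semi-perimeter.
s = (8.4 + 3.4 + 10.7)/2 = 22.5/2 = 11.25
Area = √(s(s−a)(s−b)(s−c)) = √(11.25·2.85·7.85·0.55) ≈ √138.43 ≈ 11.7656
r ≈ 11.7656/11.25 ≈ 1.04583

r = 1.046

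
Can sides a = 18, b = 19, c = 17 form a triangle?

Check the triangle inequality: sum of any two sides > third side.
a + b vs c: 18 + 19 = 37 > 17  ✓
a + c vs b: 18 + 17 = 35 > 19  ✓
b + c vs a: 19 + 17 = 36 > 18  ✓

Yes, triangle inequality satisfied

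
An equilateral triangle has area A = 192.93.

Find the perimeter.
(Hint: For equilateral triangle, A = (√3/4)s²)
A = (√3/4)s²  ⇒  s² = 4A/√3 = 4·192.93/√3 = 771.72/1.73205 ≈ 445.553
s ≈ √445.553 ≈ 21.1081
Perimeter = 3s ≈ 3·21.1081 ≈ 63.3244

Perimeter = 63.32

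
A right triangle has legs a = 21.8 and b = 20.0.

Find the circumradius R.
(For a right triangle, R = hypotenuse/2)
Hypotenuse c = √(a² + b²) = √(475.24 + 400) = √875.24 ≈ 29.5845
R = c/2 ≈ 29.5845/2 ≈ 14.7922

R = 14.79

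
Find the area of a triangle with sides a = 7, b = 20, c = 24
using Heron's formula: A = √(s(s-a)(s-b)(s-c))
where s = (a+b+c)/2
s = (7 + 20 + 24)/2 = 51/2 = 25.5
s − a = 18.5, s − b = 5.5, s − c = 1.5
s(s−a)(s−b)(s−c) = 25.5·18.5·5.5·1.5 = 3891.9375
Area = √3891.9375 ≈ 62.3854

s = 25.5, Area = 62.39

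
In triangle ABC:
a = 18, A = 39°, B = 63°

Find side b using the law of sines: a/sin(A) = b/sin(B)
a/sin(A) = b/sin(B)  ⇒  b = a·sin(B)/sin(A) = 18·sin(63°)/sin(39°)
sin(63°) ≈ 0.891007, sin(39°) ≈ 0.62932
b ≈ 18·0.891007/0.62932 ≈ 16.0381/0.62932 ≈ 25.4848

b = 25.48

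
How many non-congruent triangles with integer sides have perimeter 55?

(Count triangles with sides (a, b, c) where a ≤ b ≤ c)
Let a ≤ b ≤ c with a + b + c = 55. The only binding inequality is a + b > c, i.e. 55 − c > c, so c < 55/2; and c ≥ 55/3 since c is the largest side.
So 19 ≤ c ≤ 27. For each c, b runs from ⌈(55 − c)/2⌉ up to c (then a = 55 − b − c satisfies 1 ≤ a ≤ b automatically), giving c − ⌈(55 − c)/2⌉ + 1 choices.
Summing over c: 2 + 3 + 5 + 6 + 8 + 9 + 11 + 12 + 14 = 70
Check (closed form: nearest integer to p²/48 for even p, (p+3)²/48 for odd p): (55+3)²/48 = 58²/48 = 3364/48 ≈ 70.08 → 70

70 triangles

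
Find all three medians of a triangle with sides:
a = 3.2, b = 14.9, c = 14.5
Median formula: m_a = ½√(2b² + 2c² − a²) (and cyclically). a² = 10.24, b² = 222.01, c² = 210.25.
m_a = ½√(2·222.01 + 2·210.25 − 10.24) = ½√854.28 ≈ ½·29.2281 ≈ 14.614
m_b = ½√(2·10.24 + 2·210.25 − 222.01) = ½√218.97 ≈ ½·14.7976 ≈ 7.39882
m_c = ½√(2·10.24 + 2·222.01 − 210.25) = ½√254.25 ≈ ½·15.9452 ≈ 7.97261

m_a = 14.61, m_b = 7.399, m_c = 7.973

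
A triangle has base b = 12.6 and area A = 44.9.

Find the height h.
A = ½·b·h  ⇒  h = 2A/b = 2·44.9/12.6 = 89.8/12.6 ≈ 7.12698

h = 7.127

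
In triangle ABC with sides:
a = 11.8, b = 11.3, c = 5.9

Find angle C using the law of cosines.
c² = a² + b² − 2ab·cos(C)  ⇒  cos(C) = (a² + b² − c²)/(2ab)
cos(C) = (11.8² + 11.3² − 5.9²)/(2·11.8·11.3) = (139.24 + 127.69 − 34.81)/266.68 = 232.12/266.68 ≈ 0.870406
C = arccos(0.870406) ≈ 29.4941°

C = 29.49°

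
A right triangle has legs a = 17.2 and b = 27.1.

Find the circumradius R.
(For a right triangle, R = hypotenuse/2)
Hypotenuse c = √(a² + b²) = √(295.84 + 734.41) = √1030.25 ≈ 32.0975
R = c/2 ≈ 32.0975/2 ≈ 16.0488

R = 16.05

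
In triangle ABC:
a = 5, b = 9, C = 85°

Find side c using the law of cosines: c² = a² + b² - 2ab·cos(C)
c² = 5² + 9² − 2·5·9·cos(85°)
cos(85°) ≈ 0.0871557
c² ≈ 25 + 81 − 90·(0.0871557) ≈ 106 − 7.84402 ≈ 98.156
c ≈ √98.156 ≈ 9.90737

c = 9.907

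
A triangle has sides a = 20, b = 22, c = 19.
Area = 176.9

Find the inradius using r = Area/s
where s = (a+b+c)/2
s = (20 + 22 + 19)/2 = 61/2 = 30.5
r = Area/s = 176.9/30.5 ≈ 5.8

r = 5.8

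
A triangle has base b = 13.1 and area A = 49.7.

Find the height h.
A = ½·b·h  ⇒  h = 2A/b = 2·49.7/13.1 = 99.4/13.1 ≈ 7.58779

h = 7.588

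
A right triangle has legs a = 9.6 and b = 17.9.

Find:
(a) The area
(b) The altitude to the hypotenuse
(a) The legs are perpendicular, so Area = ½·a·b = ½·9.6·17.9 = ½·171.84 = 85.92
(b) Hypotenuse c = √(a² + b²) = √(92.16 + 320.41) = √412.57 ≈ 20.3118
    Area = ½·c·h_c  ⇒  h_c = 2·Area/c = 171.84/20.3118 ≈ 8.4601

Area = 85.92, h_c = 8.46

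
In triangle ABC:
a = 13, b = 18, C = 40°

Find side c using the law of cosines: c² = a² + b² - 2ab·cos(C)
c² = 13² + 18² − 2·13·18·cos(40°)
cos(40°) ≈ 0.766044
c² ≈ 169 + 324 − 468·(0.766044) ≈ 493 − 358.509 ≈ 134.491
c ≈ √134.491 ≈ 11.597

c = 11.6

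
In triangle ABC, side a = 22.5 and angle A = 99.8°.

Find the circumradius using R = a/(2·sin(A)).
R = a/(2·sin(A)) = 22.5/(2·sin(99.8°))
sin(99.8°) ≈ 0.985408
R ≈ 22.5/(2·0.985408) = 22.5/1.97082 ≈ 11.4166

R = 11.42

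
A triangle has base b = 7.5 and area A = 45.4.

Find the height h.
A = ½·b·h  ⇒  h = 2A/b = 2·45.4/7.5 = 90.8/7.5 ≈ 12.1067

h = 12.11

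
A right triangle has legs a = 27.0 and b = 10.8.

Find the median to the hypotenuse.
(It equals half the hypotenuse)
Hypotenuse c = √(a² + b²) = √(729 + 116.64) = √845.64 ≈ 29.0799
Median to hypotenuse = c/2 ≈ 29.0799/2 ≈ 14.5399

Median = 14.54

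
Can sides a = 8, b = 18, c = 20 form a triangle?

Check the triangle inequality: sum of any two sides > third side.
a + b vs c: 8 + 18 = 26 > 20  ✓
a + c vs b: 8 + 20 = 28 > 18  ✓
b + c vs a: 18 + 20 = 38 > 8  ✓

Yes, triangle inequality satisfied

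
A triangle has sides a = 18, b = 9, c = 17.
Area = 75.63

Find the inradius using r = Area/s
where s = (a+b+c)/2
s = (18 + 9 + 17)/2 = 44/2 = 22
r = Area/s = 75.63/22 ≈ 3.43773

r = 3.438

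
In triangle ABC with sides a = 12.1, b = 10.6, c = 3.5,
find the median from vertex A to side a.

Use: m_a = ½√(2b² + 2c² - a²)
m_a = ½√(2·10.6² + 2·3.5² − 12.1²) = ½√(2·112.36 + 2·12.25 − 146.41) = ½√(224.72 + 24.5 − 146.41) = ½√102.81
√102.81 ≈ 10.1395, so m_a ≈ 5.06976

m_a = 5.07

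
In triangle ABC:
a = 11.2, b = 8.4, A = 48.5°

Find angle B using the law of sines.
a/sin(A) = b/sin(B)  ⇒  sin(B) = b·sin(A)/a = 8.4·sin(48.5°)/11.2
sin(48.5°) ≈ 0.748956
sin(B) ≈ 8.4·0.748956/11.2 ≈ 6.29123/11.2 ≈ 0.561717
B = arcsin(0.561717) ≈ 34.1746°
(Since b ≤ a we need B ≤ A, so the obtuse alternative 180° − 34.1746° ≈ 145.825° is rejected.)

B = 34.17°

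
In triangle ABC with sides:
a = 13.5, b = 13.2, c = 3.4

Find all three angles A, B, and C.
Law of cosines for each angle (a² = 182.25, b² = 174.24, c² = 11.56):
cos(A) = (b² + c² − a²)/(2bc) = (174.24 + 11.56 − 182.25)/(2·13.2·3.4) = 3.55/89.76 ≈ 0.0395499  ⇒  A ≈ 87.7334°
cos(B) = (a² + c² − b²)/(2ac) = (182.25 + 11.56 − 174.24)/(2·13.5·3.4) = 19.57/91.8 ≈ 0.213181  ⇒  B ≈ 77.6912°
cos(C) = (a² + b² − c²)/(2ab) = (182.25 + 174.24 − 11.56)/(2·13.5·13.2) = 344.93/356.4 ≈ 0.967817  ⇒  C ≈ 14.5755°
Check: A + B + C ≈ 180°

A = 87.73°, B = 77.69°, C = 14.58°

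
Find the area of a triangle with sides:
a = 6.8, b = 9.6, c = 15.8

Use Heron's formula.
s = (6.8 + 9.6 + 15.8)/2 = 32.2/2 = 16.1
s − a = 9.3, s − b = 6.5, s − c = 0.3
s(s−a)(s−b)(s−c) = 16.1·9.3·6.5·0.3 ≈ 291.974
Area = √291.974 ≈ 17.0872

Area = 17.09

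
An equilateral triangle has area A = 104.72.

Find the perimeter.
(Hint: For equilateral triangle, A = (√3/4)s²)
A = (√3/4)s²  ⇒  s² = 4A/√3 = 4·104.72/√3 = 418.88/1.73205 ≈ 241.84
s ≈ √241.84 ≈ 15.5512
Perimeter = 3s ≈ 3·15.5512 ≈ 46.6537

Perimeter = 46.65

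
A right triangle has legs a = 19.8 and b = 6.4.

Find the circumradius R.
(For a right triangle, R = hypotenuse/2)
Hypotenuse c = √(a² + b²) = √(392.04 + 40.96) = √433 ≈ 20.8087
R = c/2 ≈ 20.8087/2 ≈ 10.4043

R = 10.4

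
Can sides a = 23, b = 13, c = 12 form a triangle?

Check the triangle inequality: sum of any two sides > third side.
a + b vs c: 23 + 13 = 36 > 12  ✓
a + c vs b: 23 + 12 = 35 > 13  ✓
b + c vs a: 13 + 12 = 25 > 23  ✓

Yes, triangle inequality satisfied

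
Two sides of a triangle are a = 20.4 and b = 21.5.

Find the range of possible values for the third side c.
Triangle inequality: |a − b| < c < a + b
|a − b| = |20.4 − 21.5| = 1.1
a + b = 20.4 + 21.5 = 41.9

1.1 < c < 41.9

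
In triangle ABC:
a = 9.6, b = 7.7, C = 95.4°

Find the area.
Two sides and the included angle (SAS): A = ½·a·b·sin(C) = ½·9.6·7.7·sin(95.4°)
sin(95.4°) ≈ 0.995562
A ≈ ½·73.92·0.995562 = 36.96·0.995562 ≈ 36.796

Area = 36.8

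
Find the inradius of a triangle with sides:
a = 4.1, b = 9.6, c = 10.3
r = Area/s where s is the semi-perimeter.
s = (4.1 + 9.6 + 10.3)/2 = 24/2 = 12
Area = √(s(s−a)(s−b)(s−c)) = √(12·7.9·2.4·1.7) ≈ √386.784 ≈ 19.6668
r ≈ 19.6668/12 ≈ 1.6389

r = 1.639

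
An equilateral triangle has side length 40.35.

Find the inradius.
r = Area/s with s the semi-perimeter.
Area = (√3/4)·40.35² = (√3/4)·1628.1225 ≈ 0.433013·1628.1225 ≈ 704.998
s = 3·40.35/2 = 60.525
r ≈ 704.998/60.525 ≈ 11.648
(Equivalently r = side/(2√3) = 40.35/3.4641 ≈ 11.648.)

r = 11.65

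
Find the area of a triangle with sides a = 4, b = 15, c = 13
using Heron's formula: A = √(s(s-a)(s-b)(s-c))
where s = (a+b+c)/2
s = (4 + 15 + 13)/2 = 32/2 = 16
s − a = 12, s − b = 1, s − c = 3
s(s−a)(s−b)(s−c) = 16·12·1·3 = 576
Area = √576 ≈ 24

s = 16.0, Area = 24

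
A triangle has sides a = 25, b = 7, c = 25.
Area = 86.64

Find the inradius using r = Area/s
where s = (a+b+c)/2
s = (25 + 7 + 25)/2 = 57/2 = 28.5
r = Area/s = 86.64/28.5 ≈ 3.04

r = 3.04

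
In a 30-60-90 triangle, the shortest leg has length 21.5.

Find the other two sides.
In a 30-60-90 triangle the sides are in ratio 1 : √3 : 2 (short leg : long leg : hypotenuse).
Long leg = 21.5·√3 ≈ 21.5·1.73205 ≈ 37.2391
Hypotenuse = 2·21.5 = 43

Long leg = 21.5√3 = 37.24, Hypotenuse = 43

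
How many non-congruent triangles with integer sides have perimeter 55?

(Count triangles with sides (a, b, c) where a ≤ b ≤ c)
Let a ≤ b ≤ c with a + b + c = 55. The only binding inequality is a + b > c, i.e. 55 − c > c, so c < 55/2; and c ≥ 55/3 since c is the largest side.
So 19 ≤ c ≤ 27. For each c, b runs from ⌈(55 − c)/2⌉ up to c (then a = 55 − b − c satisfies 1 ≤ a ≤ b automatically), giving c − ⌈(55 − c)/2⌉ + 1 choices.
Summing over c: 2 + 3 + 5 + 6 + 8 + 9 + 11 + 12 + 14 = 70
Check (closed form: nearest integer to p²/48 for even p, (p+3)²/48 for odd p): (55+3)²/48 = 58²/48 = 3364/48 ≈ 70.08 → 70

70 triangles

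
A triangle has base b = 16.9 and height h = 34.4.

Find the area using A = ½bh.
A = ½·b·h = ½·16.9·34.4 = ½·581.36 = 290.68

Area = 290.68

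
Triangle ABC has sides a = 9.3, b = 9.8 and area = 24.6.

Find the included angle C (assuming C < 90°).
Area = ½·a·b·sin(C)  ⇒  sin(C) = 2·Area/(a·b) = 2·24.6/(9.3·9.8) = 49.2/91.14 ≈ 0.539829
C = arcsin(0.539829) ≈ 32.672° (taking the acute solution since C < 90°)

C = 32.67°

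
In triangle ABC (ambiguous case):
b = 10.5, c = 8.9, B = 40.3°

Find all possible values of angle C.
b/sin(B) = c/sin(C)  ⇒  sin(C) = c·sin(B)/b = 8.9·sin(40.3°)/10.5
sin(40.3°) ≈ 0.64679
sin(C) ≈ 8.9·0.64679/10.5 ≈ 5.75643/10.5 ≈ 0.548231
Candidate 1: C₁ = arcsin(0.548231) ≈ 33.2458°  →  A = 180° − 40.3° − 33.2458° ≈ 106.454° > 0, valid
Candidate 2: C₂ = 180° − C₁ ≈ 146.754°  →  A = 180° − 40.3° − 146.754° ≈ -7.0542° ≤ 0, not a valid triangle

C = 33.25° (one solution)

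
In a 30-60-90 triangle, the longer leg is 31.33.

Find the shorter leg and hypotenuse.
In a 30-60-90 triangle the sides are in ratio 1 : √3 : 2, so short leg = long leg/√3 and hypotenuse = 2·(short leg).
Short leg = 31.33/√3 ≈ 31.33/1.73205 ≈ 18.0884
Hypotenuse = 2·18.0884 ≈ 36.1768

Short leg = 18.09, Hypotenuse = 36.18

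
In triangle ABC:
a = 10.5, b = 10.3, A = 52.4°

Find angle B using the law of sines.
a/sin(A) = b/sin(B)  ⇒  sin(B) = b·sin(A)/a = 10.3·sin(52.4°)/10.5
sin(52.4°) ≈ 0.79229
sin(B) ≈ 10.3·0.79229/10.5 ≈ 8.16058/10.5 ≈ 0.777198
B = arcsin(0.777198) ≈ 51.0048°
(Since b ≤ a we need B ≤ A, so the obtuse alternative 180° − 51.0048° ≈ 128.995° is rejected.)

B = 51°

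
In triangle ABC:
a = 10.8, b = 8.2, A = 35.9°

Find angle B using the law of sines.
a/sin(A) = b/sin(B)  ⇒  sin(B) = b·sin(A)/a = 8.2·sin(35.9°)/10.8
sin(35.9°) ≈ 0.586372
sin(B) ≈ 8.2·0.586372/10.8 ≈ 4.80825/10.8 ≈ 0.445209
B = arcsin(0.445209) ≈ 26.4367°
(Since b ≤ a we need B ≤ A, so the obtuse alternative 180° − 26.4367° ≈ 153.563° is rejected.)

B = 26.44°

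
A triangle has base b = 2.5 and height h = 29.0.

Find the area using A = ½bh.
A = ½·b·h = ½·2.5·29.0 = ½·72.5 = 36.25

Area = 36.25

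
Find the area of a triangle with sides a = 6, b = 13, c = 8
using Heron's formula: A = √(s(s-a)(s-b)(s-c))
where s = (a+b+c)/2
s = (6 + 13 + 8)/2 = 27/2 = 13.5
s − a = 7.5, s − b = 0.5, s − c = 5.5
s(s−a)(s−b)(s−c) = 13.5·7.5·0.5·5.5 = 278.4375
Area = √278.4375 ≈ 16.6864

s = 13.5, Area = 16.69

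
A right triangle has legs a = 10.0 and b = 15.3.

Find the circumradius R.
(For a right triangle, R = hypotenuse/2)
Hypotenuse c = √(a² + b²) = √(100 + 234.09) = √334.09 ≈ 18.2781
R = c/2 ≈ 18.2781/2 ≈ 9.13906

R = 9.139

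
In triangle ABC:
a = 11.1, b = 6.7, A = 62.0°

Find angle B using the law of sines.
a/sin(A) = b/sin(B)  ⇒  sin(B) = b·sin(A)/a = 6.7·sin(62.0°)/11.1
sin(62.0°) ≈ 0.882948
sin(B) ≈ 6.7·0.882948/11.1 ≈ 5.91575/11.1 ≈ 0.53295
B = arcsin(0.53295) ≈ 32.205°
(Since b ≤ a we need B ≤ A, so the obtuse alternative 180° − 32.205° ≈ 147.795° is rejected.)

B = 32.21°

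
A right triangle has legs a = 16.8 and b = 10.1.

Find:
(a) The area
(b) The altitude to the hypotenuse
(a) The legs are perpendicular, so Area = ½·a·b = ½·16.8·10.1 = ½·169.68 = 84.84
(b) Hypotenuse c = √(a² + b²) = √(282.24 + 102.01) = √384.25 ≈ 19.6023
    Area = ½·c·h_c  ⇒  h_c = 2·Area/c = 169.68/19.6023 ≈ 8.65613

Area = 84.84, h_c = 8.656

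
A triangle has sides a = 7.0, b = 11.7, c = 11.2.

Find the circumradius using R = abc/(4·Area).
First find the area with Heron's formula.
s = (7.0 + 11.7 + 11.2)/2 = 14.95
Area = √(s(s−a)(s−b)(s−c)) = √(14.95·7.95·3.25·3.75) ≈ √1448.51 ≈ 38.0594
abc = 7.0·11.7·11.2 = 917.28
R = abc/(4·Area) ≈ 917.28/(4·38.0594) = 917.28/152.237 ≈ 6.02532

R = 6.025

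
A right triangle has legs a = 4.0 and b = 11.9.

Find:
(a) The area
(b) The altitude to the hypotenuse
(a) The legs are perpendicular, so Area = ½·a·b = ½·4.0·11.9 = ½·47.6 = 23.8
(b) Hypotenuse c = √(a² + b²) = √(16 + 141.61) = √157.61 ≈ 12.5543
    Area = ½·c·h_c  ⇒  h_c = 2·Area/c = 47.6/12.5543 ≈ 3.79153

Area = 23.8, h_c = 3.792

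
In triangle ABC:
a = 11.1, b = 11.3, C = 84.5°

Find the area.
Two sides and the included angle (SAS): A = ½·a·b·sin(C) = ½·11.1·11.3·sin(84.5°)
sin(84.5°) ≈ 0.995396
A ≈ ½·125.43·0.995396 = 62.715·0.995396 ≈ 62.4263

Area = 62.43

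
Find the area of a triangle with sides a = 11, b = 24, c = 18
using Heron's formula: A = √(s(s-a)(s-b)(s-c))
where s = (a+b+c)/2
s = (11 + 24 + 18)/2 = 53/2 = 26.5
s − a = 15.5, s − b = 2.5, s − c = 8.5
s(s−a)(s−b)(s−c) = 26.5·15.5·2.5·8.5 = 8728.4375
Area = √8728.4375 ≈ 93.4261

s = 26.5, Area = 93.43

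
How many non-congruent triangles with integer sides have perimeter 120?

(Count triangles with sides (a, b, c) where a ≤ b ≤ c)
Let a ≤ b ≤ c with a + b + c = 120. The only binding inequality is a + b > c, i.e. 120 − c > c, so c < 120/2; and c ≥ 120/3 since c is the largest side.
So 40 ≤ c ≤ 59. For each c, b runs from ⌈(120 − c)/2⌉ up to c (then a = 120 − b − c satisfies 1 ≤ a ≤ b automatically), giving c − ⌈(120 − c)/2⌉ + 1 choices.
Summing over c: 1 + 2 + 4 + 5 + … + 28 + 29  (20 terms, c = 40, …, 59) = 300
Check (closed form: nearest integer to p²/48 for even p, (p+3)²/48 for odd p): 120²/48 = 14400/48 ≈ 300.00 → 300

300 triangles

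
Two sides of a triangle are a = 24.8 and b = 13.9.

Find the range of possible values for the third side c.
Triangle inequality: |a − b| < c < a + b
|a − b| = |24.8 − 13.9| = 10.9
a + b = 24.8 + 13.9 = 38.7

10.9 < c < 38.7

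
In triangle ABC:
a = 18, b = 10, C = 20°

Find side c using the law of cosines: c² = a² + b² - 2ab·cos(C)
c² = 18² + 10² − 2·18·10·cos(20°)
cos(20°) ≈ 0.939693
c² ≈ 324 + 100 − 360·(0.939693) ≈ 424 − 338.289 ≈ 85.7107
c ≈ √85.7107 ≈ 9.258

c = 9.258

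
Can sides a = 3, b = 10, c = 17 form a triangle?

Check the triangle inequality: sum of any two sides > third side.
a + b vs c: 3 + 10 = 13 ≤ 17  ✗
a + c vs b: 3 + 17 = 20 > 10  ✓
b + c vs a: 10 + 17 = 27 > 3  ✓

No: 3 + 10 = 13 is not > 17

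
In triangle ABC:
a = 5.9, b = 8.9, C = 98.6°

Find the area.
Two sides and the included angle (SAS): A = ½·a·b·sin(C) = ½·5.9·8.9·sin(98.6°)
sin(98.6°) ≈ 0.988756
A ≈ ½·52.51·0.988756 = 26.255·0.988756 ≈ 25.9598

Area = 25.96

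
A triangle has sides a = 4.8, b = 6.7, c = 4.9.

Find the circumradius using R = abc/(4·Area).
First find the area with Heron's formula.
s = (4.8 + 6.7 + 4.9)/2 = 8.2
Area = √(s(s−a)(s−b)(s−c)) = √(8.2·3.4·1.5·3.3) ≈ √138.006 ≈ 11.7476
abc = 4.8·6.7·4.9 = 157.584
R = abc/(4·Area) ≈ 157.584/(4·11.7476) = 157.584/46.9904 ≈ 3.35354

R = 3.354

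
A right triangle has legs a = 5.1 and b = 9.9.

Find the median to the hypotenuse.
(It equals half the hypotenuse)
Hypotenuse c = √(a² + b²) = √(26.01 + 98.01) = √124.02 ≈ 11.1364
Median to hypotenuse = c/2 ≈ 11.1364/2 ≈ 5.56821

Median = 5.568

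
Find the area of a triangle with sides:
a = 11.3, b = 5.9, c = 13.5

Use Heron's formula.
s = (11.3 + 5.9 + 13.5)/2 = 30.7/2 = 15.35
s − a = 4.05, s − b = 9.45, s − c = 1.85
s(s−a)(s−b)(s−c) = 15.35·4.05·9.45·1.85 ≈ 1086.84
Area = √1086.84 ≈ 32.9673

Area = 32.97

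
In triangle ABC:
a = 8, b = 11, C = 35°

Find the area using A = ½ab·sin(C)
A = ½·a·b·sin(C) = ½·8·11·sin(35°)
sin(35°) ≈ 0.573576
A ≈ ½·88·0.573576 = 44·0.573576 ≈ 25.2374

Area = 25.24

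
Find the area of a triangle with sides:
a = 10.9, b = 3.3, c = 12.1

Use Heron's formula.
s = (10.9 + 3.3 + 12.1)/2 = 26.3/2 = 13.15
s − a = 2.25, s − b = 9.85, s − c = 1.05
s(s−a)(s−b)(s−c) = 13.15·2.25·9.85·1.05 ≈ 306.009
Area = √306.009 ≈ 17.4931

Area = 17.49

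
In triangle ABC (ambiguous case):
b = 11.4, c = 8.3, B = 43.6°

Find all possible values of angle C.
b/sin(B) = c/sin(C)  ⇒  sin(C) = c·sin(B)/b = 8.3·sin(43.6°)/11.4
sin(43.6°) ≈ 0.68962
sin(C) ≈ 8.3·0.68962/11.4 ≈ 5.72384/11.4 ≈ 0.502091
Candidate 1: C₁ = arcsin(0.502091) ≈ 30.1385°  →  A = 180° − 43.6° − 30.1385° ≈ 106.262° > 0, valid
Candidate 2: C₂ = 180° − C₁ ≈ 149.862°  →  A = 180° − 43.6° − 149.862° ≈ -13.4615° ≤ 0, not a valid triangle

C = 30.14° (one solution)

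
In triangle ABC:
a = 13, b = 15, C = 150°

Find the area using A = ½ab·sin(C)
A = ½·a·b·sin(C) = ½·13·15·sin(150°)
sin(150°) ≈ 0.5
A ≈ ½·195·0.5 = 97.5·0.5 ≈ 48.75

Area = 48.75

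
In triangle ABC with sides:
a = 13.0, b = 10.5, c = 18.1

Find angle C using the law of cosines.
c² = a² + b² − 2ab·cos(C)  ⇒  cos(C) = (a² + b² − c²)/(2ab)
cos(C) = (13.0² + 10.5² − 18.1²)/(2·13.0·10.5) = (169 + 110.25 − 327.61)/273 = -48.36/273 ≈ -0.177143
C = arccos(-0.177143) ≈ 100.203°

C = 100.2°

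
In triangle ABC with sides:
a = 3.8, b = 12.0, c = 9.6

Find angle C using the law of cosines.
c² = a² + b² − 2ab·cos(C)  ⇒  cos(C) = (a² + b² − c²)/(2ab)
cos(C) = (3.8² + 12.0² − 9.6²)/(2·3.8·12.0) = (14.44 + 144 − 92.16)/91.2 = 66.28/91.2 ≈ 0.726754
C = arccos(0.726754) ≈ 43.385°

C = 43.39°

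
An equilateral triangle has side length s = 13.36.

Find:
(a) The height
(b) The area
(a) The height splits the triangle into two 30-60-90 halves: h = s·√3/2 = 13.36·1.73205/2 ≈ 23.1402/2 ≈ 11.5701
(b) Area = (√3/4)·s² = (√3/4)·13.36² = (√3/4)·178.4896 ≈ 0.433013·178.4896 ≈ 77.2883

Height = 11.57, Area = 77.29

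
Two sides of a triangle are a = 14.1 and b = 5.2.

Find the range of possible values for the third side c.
Triangle inequality: |a − b| < c < a + b
|a − b| = |14.1 − 5.2| = 8.9
a + b = 14.1 + 5.2 = 19.3

8.9 < c < 19.3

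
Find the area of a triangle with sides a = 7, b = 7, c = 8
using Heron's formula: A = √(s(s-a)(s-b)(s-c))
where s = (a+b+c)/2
s = (7 + 7 + 8)/2 = 22/2 = 11
s − a = 4, s − b = 4, s − c = 3
s(s−a)(s−b)(s−c) = 11·4·4·3 = 528
Area = √528 ≈ 22.9783

s = 11.0, Area = 22.98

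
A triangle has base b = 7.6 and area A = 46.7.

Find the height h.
A = ½·b·h  ⇒  h = 2A/b = 2·46.7/7.6 = 93.4/7.6 ≈ 12.2895

h = 12.29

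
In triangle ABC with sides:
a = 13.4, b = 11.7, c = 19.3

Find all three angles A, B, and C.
Law of cosines for each angle (a² = 179.56, b² = 136.89, c² = 372.49):
cos(A) = (b² + c² − a²)/(2bc) = (136.89 + 372.49 − 179.56)/(2·11.7·19.3) = 329.82/451.62 ≈ 0.730304  ⇒  A ≈ 43.0881°
cos(B) = (a² + c² − b²)/(2ac) = (179.56 + 372.49 − 136.89)/(2·13.4·19.3) = 415.16/517.24 ≈ 0.802645  ⇒  B ≈ 36.6166°
cos(C) = (a² + b² − c²)/(2ab) = (179.56 + 136.89 − 372.49)/(2·13.4·11.7) = -56.04/313.56 ≈ -0.178722  ⇒  C ≈ 100.295°
Check: A + B + C ≈ 180°

A = 43.09°, B = 36.62°, C = 100.3°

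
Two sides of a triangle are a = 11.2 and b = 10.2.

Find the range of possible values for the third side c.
Triangle inequality: |a − b| < c < a + b
|a − b| = |11.2 − 10.2| = 1
a + b = 11.2 + 10.2 = 21.4

1 < c < 21.4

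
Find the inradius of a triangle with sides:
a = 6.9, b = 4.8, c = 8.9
r = Area/s where s is the semi-perimeter.
s = (6.9 + 4.8 + 8.9)/2 = 20.6/2 = 10.3
Area = √(s(s−a)(s−b)(s−c)) = √(10.3·3.4·5.5·1.4) ≈ √269.654 ≈ 16.4211
r ≈ 16.4211/10.3 ≈ 1.59429

r = 1.594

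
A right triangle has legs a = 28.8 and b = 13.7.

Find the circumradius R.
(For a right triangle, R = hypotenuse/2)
Hypotenuse c = √(a² + b²) = √(829.44 + 187.69) = √1017.13 ≈ 31.8925
R = c/2 ≈ 31.8925/2 ≈ 15.9462

R = 15.95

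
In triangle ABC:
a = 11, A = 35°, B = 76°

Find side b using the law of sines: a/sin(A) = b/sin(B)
a/sin(A) = b/sin(B)  ⇒  b = a·sin(B)/sin(A) = 11·sin(76°)/sin(35°)
sin(76°) ≈ 0.970296, sin(35°) ≈ 0.573576
b ≈ 11·0.970296/0.573576 ≈ 10.6733/0.573576 ≈ 18.6082

b = 18.61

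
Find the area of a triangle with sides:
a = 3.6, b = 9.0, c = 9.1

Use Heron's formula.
s = (3.6 + 9.0 + 9.1)/2 = 21.7/2 = 10.85
s − a = 7.25, s − b = 1.85, s − c = 1.75
s(s−a)(s−b)(s−c) = 10.85·7.25·1.85·1.75 ≈ 254.67
Area = √254.67 ≈ 15.9584

Area = 15.96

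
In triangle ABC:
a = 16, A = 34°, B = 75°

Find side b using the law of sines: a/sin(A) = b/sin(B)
a/sin(A) = b/sin(B)  ⇒  b = a·sin(B)/sin(A) = 16·sin(75°)/sin(34°)
sin(75°) ≈ 0.965926, sin(34°) ≈ 0.559193
b ≈ 16·0.965926/0.559193 ≈ 15.4548/0.559193 ≈ 27.6377

b = 27.64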